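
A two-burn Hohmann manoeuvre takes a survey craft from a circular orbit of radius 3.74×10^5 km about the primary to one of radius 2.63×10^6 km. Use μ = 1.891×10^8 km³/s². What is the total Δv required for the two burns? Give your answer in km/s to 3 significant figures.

Δv = 11.5 km/s

Transfer-ellipse semi-major axis a_t = (r₁ + r₂)/2 = (3.740×10^5 + 2.630×10^6)/2 = 1.502×10^6 km.
Circular speed at r₁: v₁ = √(μ/r₁) = √(1.891×10^8/3.740×10^5) = 22.486 km/s.
Transfer-orbit speed at r₁ (v² = μ(2/r − 1/a)): v_p = √[μ(2/r₁ − 1/a_t)] = 29.755 km/s.
First burn Δv₁ = |v_p − v₁| = 7.269 km/s.
At r₂, v₂ = √(μ/r₂) = 8.479 km/s.
Transfer-orbit speed at r₂: v_a = √[μ(2/r₂ − 1/a_t)] = 4.231 km/s.
Second burn Δv₂ = |v₂ − v_a| = 4.248 km/s.
Total Δv = Δv₁ + Δv₂ = 11.52 km/s.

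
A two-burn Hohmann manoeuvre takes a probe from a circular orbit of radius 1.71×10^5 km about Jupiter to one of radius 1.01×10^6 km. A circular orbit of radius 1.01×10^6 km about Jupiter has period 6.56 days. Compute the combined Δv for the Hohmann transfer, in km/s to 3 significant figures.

From Kepler's third law T² = 4π²r³/μ at r = 1.01×10^6 km, T = 6.56 days = 6.56 × 86400 s = 5.66784×10^5 s: μ = 4π²r³/T² = 1.26616×10^8 km³/s².
The Hohmann ellipse has a_t = (r₁ + r₂)/2 = 5.905×10^5 km.
At r₁ the circular-orbit speed is v₁ = √(μ/r₁) = 27.211 km/s.
On the transfer ellipse at r₁, vis-viva gives v_p = √[μ(2/r₁ − 1/a_t)] = 35.587 km/s.
First burn Δv₁ = |v_p − v₁| = 8.376 km/s.
At r₂, v₂ = √(μ/r₂) = 11.1965 km/s.
Transfer-orbit speed at r₂: v_a = √[μ(2/r₂ − 1/a_t)] = 6.02520 km/s.
Second burn Δv₂ = |v₂ − v_a| = 5.171 km/s.
Δv = Δv₁ + Δv₂ = 8.376 + 5.171 = 13.55 km/s.

Δv = 13.5 km/s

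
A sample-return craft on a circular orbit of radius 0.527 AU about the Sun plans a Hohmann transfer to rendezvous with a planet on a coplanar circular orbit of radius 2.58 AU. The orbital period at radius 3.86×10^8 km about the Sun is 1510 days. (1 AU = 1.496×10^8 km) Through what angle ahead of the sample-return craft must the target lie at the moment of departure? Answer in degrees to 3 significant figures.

φ = 95.9°

From Kepler's third law T² = 4π²r³/μ at r = 3.86×10^8 km, T = 1510 days = 1510 × 86400 s = 1.30464×10^8 s: μ = 4π²r³/T² = 1.33395×10^11 km³/s².
In km: r₁ = 0.527 × 1.496×10^8 = 7.88392×10^7 km; r₂ = 2.58 × 1.496×10^8 = 3.85968×10^8 km.
Transfer-ellipse semi-major axis a_t = (r₁ + r₂)/2 = (7.88392×10^7 + 3.85968×10^8)/2 = 2.324036×10^8 km.
The half-period of the transfer ellipse is t = π√(a_t³/μ) = 3.0475×10^7 s.
The target's mean motion on its circular orbit is ω₂ = √(μ/r₂³) = 4.8166×10^-8 rad/s.
Angle swept by the target during transfer: ω₂·t = 1.4679 rad = 84.10°.
The sample-return craft traverses 180° on the transfer ellipse, so the target must lead by 180° − 84.10° = 95.9°.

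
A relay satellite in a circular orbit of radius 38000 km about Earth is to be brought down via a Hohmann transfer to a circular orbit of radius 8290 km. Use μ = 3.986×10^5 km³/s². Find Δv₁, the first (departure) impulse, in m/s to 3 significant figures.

Δv₁ = 1300 m/s

The Hohmann ellipse has a_t = (r₁ + r₂)/2 = 23145 km.
On the circular orbit at r = 38000 km, v_c = √(μ/r) = 3.2387 km/s.
Transfer-orbit speed at the same r (vis-viva, a = a_t): v_t = √[μ(2/r − 1/a_t)] = 1.9383 km/s.
Δv₁ = |v_t − v_c| = |1.9383 − 3.2387| = 1.300 km/s.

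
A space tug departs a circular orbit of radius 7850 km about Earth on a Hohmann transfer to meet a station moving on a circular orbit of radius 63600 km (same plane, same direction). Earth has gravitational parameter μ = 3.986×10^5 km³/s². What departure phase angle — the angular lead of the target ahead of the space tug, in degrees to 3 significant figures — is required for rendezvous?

Semi-major axis of the transfer orbit: a_t = (7850 + 63600)/2 = 35725 km.
Transfer time t = π√(a_t³/μ) = 33600 s.
Target angular speed ω₂ = √(μ/r₂³) = 3.9363×10^-5 rad/s.
Angle swept by the target during transfer: ω₂·t = 1.3226 rad = 75.78°.
Arrival is 180° from departure on the ellipse, so φ = 180° − 75.78° = 104°.

φ = 104°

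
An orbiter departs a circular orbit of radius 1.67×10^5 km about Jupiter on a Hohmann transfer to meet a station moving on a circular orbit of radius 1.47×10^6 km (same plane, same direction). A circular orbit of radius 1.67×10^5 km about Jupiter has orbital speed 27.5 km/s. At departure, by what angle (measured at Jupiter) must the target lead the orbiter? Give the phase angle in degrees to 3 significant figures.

From the circular-orbit relation v² = μ/r at r = 1.67×10^5 km: μ = v²r = (27.5)² × 1.67×10^5 = 1.26294×10^8 km³/s².
The Hohmann ellipse has a_t = (r₁ + r₂)/2 = 8.185×10^5 km.
The half-period of the transfer ellipse is t = π√(a_t³/μ) = 2.0701×10^5 s.
Target angular speed ω₂ = √(μ/r₂³) = 6.3054×10^-6 rad/s.
Angle swept by the target during transfer: ω₂·t = 1.3053 rad = 74.79°.
Arrival is 180° from departure on the ellipse, so φ = 180° − 74.79° = 105°.

φ = 105°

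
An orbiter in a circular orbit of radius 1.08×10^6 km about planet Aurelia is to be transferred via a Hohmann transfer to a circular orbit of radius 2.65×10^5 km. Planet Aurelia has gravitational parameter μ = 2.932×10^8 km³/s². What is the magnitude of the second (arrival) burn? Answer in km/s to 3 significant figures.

Semi-major axis of the transfer orbit: a_t = (1.080×10^6 + 2.650×10^5)/2 = 6.725×10^5 km.
On the circular orbit at r = 2.650×10^5 km, v_c = √(μ/r) = 33.26 km/s.
Vis-viva on the transfer ellipse at r = 2.650×10^5 km gives v_t = √[μ(2/r − 1/a_t)] = 42.15 km/s.
Δv₂ = |v_t − v_c| = |42.15 − 33.26| = 8.890 km/s.

Δv₂ = 8.89 km/s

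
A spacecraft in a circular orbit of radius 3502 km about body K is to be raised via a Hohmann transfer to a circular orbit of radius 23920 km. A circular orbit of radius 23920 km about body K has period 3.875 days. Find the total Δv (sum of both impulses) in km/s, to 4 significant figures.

From Kepler's third law T² = 4π²r³/μ at r = 23920 km, T = 3.875 days = 3.875 × 86400 s = 3.348×10^5 s: μ = 4π²r³/T² = 4820.28 km³/s².
Semi-major axis of the transfer orbit: a_t = (3502 + 23920)/2 = 13711 km.
Circular speed at r₁: v₁ = √(μ/r₁) = √(4820.28/3502) = 1.1732 km/s.
On the transfer ellipse at r₁, vis-viva equation gives v_p = √[μ(2/r₁ − 1/a_t)] = 1.5496 km/s.
First burn Δv₁ = |v_p − v₁| = 0.3764 km/s.
Circular speed at r₂: v₂ = √(μ/r₂) = 0.4489 km/s.
Transfer-orbit speed at r₂: v_a = √[μ(2/r₂ − 1/a_t)] = 0.2269 km/s.
Second burn Δv₂ = |v₂ − v_a| = 0.2220 km/s.
Total Δv = Δv₁ + Δv₂ = 0.5984 km/s.

Δv = 0.5984 km/s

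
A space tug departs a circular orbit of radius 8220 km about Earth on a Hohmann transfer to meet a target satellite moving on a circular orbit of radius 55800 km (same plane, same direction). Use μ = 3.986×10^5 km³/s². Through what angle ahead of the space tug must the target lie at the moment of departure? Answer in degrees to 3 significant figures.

φ = 102°

Semi-major axis of the transfer orbit: a_t = (8220 + 55800)/2 = 32010 km.
The half-period of the transfer ellipse is t = π√(a_t³/μ) = 28500 s.
Target angular speed ω₂ = √(μ/r₂³) = 4.790×10^-5 rad/s.
Angle swept by the target during transfer: ω₂·t = 1.365 rad = 78.21°.
The space tug traverses 180° on the transfer ellipse, so the target must lead by 180° − 78.21° = 102°.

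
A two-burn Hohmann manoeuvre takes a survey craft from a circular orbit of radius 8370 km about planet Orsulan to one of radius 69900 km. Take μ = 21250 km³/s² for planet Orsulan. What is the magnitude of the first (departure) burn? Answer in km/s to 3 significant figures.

The Hohmann ellipse has a_t = (r₁ + r₂)/2 = 39135 km.
On the circular orbit at r = 8370 km, v_c = √(μ/r) = 1.5934 km/s.
Transfer-orbit speed at the same r (vis-viva, a = a_t): v_t = √[μ(2/r − 1/a_t)] = 2.1295 km/s.
Δv₁ = |v_t − v_c| = |2.1295 − 1.5934| = 0.5361 km/s.

Δv₁ = 0.536 km/s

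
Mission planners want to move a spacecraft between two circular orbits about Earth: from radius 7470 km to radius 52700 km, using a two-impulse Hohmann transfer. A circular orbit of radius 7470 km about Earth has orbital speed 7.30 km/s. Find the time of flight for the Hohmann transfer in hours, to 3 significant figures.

From the circular-orbit relation v² = μ/r at r = 7470 km: μ = v²r = (7.30)² × 7470 = 3.98076×10^5 km³/s².
Transfer-ellipse semi-major axis a_t = (r₁ + r₂)/2 = (7470 + 52700)/2 = 30085 km.
By Kepler's third law the transfer-orbit period is T = 2π√(a_t³/μ), so t = T/2 = 25980 s.
Converting: 25980 s ÷ 3600 s/hour = 7.22 hours.

t = 7.22 hours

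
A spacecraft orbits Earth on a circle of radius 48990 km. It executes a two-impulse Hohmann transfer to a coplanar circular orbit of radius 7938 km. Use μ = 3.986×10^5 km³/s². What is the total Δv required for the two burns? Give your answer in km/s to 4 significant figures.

Δv = 3.556 km/s

Transfer-ellipse semi-major axis a_t = (r₁ + r₂)/2 = (48990 + 7938)/2 = 28464 km.
Circular speed at r₁: v₁ = √(μ/r₁) = √(3.986×10^5/48990) = 2.852 km/s.
On the transfer ellipse at r₁, vis-viva gives v_a = √[μ(2/r₁ − 1/a_t)] = 1.506 km/s.
First burn Δv₁ = |v_a − v₁| = 1.346 km/s.
At r₂, v₂ = √(μ/r₂) = 7.086 km/s.
Transfer-orbit speed at r₂: v_p = √[μ(2/r₂ − 1/a_t)] = 9.296 km/s.
Second burn Δv₂ = |v₂ − v_p| = 2.210 km/s.
Δv = Δv₁ + Δv₂ = 1.346 + 2.210 = 3.556 km/s.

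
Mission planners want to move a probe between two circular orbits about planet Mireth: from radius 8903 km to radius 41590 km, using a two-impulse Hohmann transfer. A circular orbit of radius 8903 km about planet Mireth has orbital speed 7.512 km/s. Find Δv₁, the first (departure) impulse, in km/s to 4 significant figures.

Δv₁ = 2.130 km/s

From the circular-orbit relation v² = μ/r at r = 8903 km: μ = v²r = (7.512)² × 8903 = 5.02398×10^5 km³/s².
The Hohmann ellipse has a_t = (r₁ + r₂)/2 = 25246.5 km.
On the circular orbit at r = 8903 km, v_c = √(μ/r) = 7.512 km/s.
Transfer-orbit speed at the same r (vis-viva, a = a_t): v_t = √[μ(2/r − 1/a_t)] = 9.642 km/s.
Δv₁ = |v_t − v_c| = |9.642 − 7.512| = 2.130 km/s.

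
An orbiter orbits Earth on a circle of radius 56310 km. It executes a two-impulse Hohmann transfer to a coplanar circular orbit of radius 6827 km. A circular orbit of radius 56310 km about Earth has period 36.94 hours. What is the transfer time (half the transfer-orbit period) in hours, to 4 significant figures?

From Kepler's third law T² = 4π²r³/μ at r = 56310 km, T = 36.94 hours = 36.94 × 3600 s = 1.32984×10^5 s: μ = 4π²r³/T² = 3.98582×10^5 km³/s².
Transfer-ellipse semi-major axis a_t = (r₁ + r₂)/2 = (56310 + 6827)/2 = 31568.5 km.
By Kepler's third law the transfer-orbit period is T = 2π√(a_t³/μ), so t = T/2 = 27910 s.
Converting: 27910 s ÷ 3600 s/hour = 7.753 hours.

t = 7.753 hours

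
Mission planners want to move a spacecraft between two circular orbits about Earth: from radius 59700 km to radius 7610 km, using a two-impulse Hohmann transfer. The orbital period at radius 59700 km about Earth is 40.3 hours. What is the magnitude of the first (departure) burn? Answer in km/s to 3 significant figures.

Δv₁ = 1.36 km/s

From Kepler's third law T² = 4π²r³/μ at r = 59700 km, T = 40.3 hours = 40.3 × 3600 s = 1.4508×10^5 s: μ = 4π²r³/T² = 3.99087×10^5 km³/s².
Semi-major axis of the transfer orbit: a_t = (59700 + 7610)/2 = 33655 km.
Circular speed at r = 59700 km: v_c = √(μ/r) = 2.5855 km/s.
Transfer-orbit speed at the same r (vis-viva, a = a_t): v_t = √[μ(2/r − 1/a_t)] = 1.2295 km/s.
Δv₁ = |v_t − v_c| = |1.2295 − 2.5855| = 1.356 km/s.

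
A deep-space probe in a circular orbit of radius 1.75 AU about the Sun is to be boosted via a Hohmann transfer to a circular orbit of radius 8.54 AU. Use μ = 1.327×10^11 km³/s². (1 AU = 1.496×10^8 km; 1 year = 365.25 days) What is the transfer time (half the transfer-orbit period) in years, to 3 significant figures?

t = 5.84 years

In km: r₁ = 1.75 × 1.496×10^8 = 2.618×10^8 km; r₂ = 8.54 × 1.496×10^8 = 1.277584×10^9 km.
Transfer-ellipse semi-major axis a_t = (r₁ + r₂)/2 = (2.618×10^8 + 1.277584×10^9)/2 = 7.69692×10^8 km.
Half the transfer-orbit period gives t = π√(a_t³/μ) = 1.842×10^8 s.
Converting: 1.842×10^8 s ÷ 3.15576×10^7 s/year (365.25 × 86400) = 5.84 years.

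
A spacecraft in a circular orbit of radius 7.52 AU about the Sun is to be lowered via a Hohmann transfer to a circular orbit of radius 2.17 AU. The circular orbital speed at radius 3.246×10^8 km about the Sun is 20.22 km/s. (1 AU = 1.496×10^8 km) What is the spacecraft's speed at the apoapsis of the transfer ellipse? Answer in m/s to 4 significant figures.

v = 7269 m/s

From the circular-orbit relation v² = μ/r at r = 3.246×10^8 km: μ = v²r = (20.22)² × 3.246×10^8 = 1.32712×10^11 km³/s².
In km: r₁ = 7.52 × 1.496×10^8 = 1.124992×10^9 km; r₂ = 2.17 × 1.496×10^8 = 3.24632×10^8 km.
Semi-major axis of the transfer orbit: a_t = (1.124992×10^9 + 3.24632×10^8)/2 = 7.24812×10^8 km.
The apoapsis of the transfer ellipse is at r = 1.124992×10^9 km.
Applying v² = μ(2/r − 1/a_t): v = 7.269 km/s.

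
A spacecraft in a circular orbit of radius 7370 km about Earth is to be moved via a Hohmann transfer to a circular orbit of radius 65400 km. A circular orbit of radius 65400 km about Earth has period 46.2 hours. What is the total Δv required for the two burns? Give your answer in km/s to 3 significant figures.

From Kepler's third law T² = 4π²r³/μ at r = 65400 km, T = 46.2 hours = 46.2 × 3600 s = 1.6632×10^5 s: μ = 4π²r³/T² = 3.99212×10^5 km³/s².
The Hohmann ellipse has a_t = (r₁ + r₂)/2 = 36385 km.
Circular speed at r₁: v₁ = √(μ/r₁) = √(3.99212×10^5/7370) = 7.360 km/s.
Transfer-orbit speed at r₁ (vis-viva): v_p = √[μ(2/r₁ − 1/a_t)] = 9.867 km/s.
First burn Δv₁ = |v_p − v₁| = 2.507 km/s.
At r₂, v₂ = √(μ/r₂) = 2.471 km/s.
Transfer-orbit speed at r₂: v_a = √[μ(2/r₂ − 1/a_t)] = 1.112 km/s.
Second burn Δv₂ = |v₂ − v_a| = 1.359 km/s.
Total Δv = Δv₁ + Δv₂ = 3.866 km/s.

Δv = 3.87 km/s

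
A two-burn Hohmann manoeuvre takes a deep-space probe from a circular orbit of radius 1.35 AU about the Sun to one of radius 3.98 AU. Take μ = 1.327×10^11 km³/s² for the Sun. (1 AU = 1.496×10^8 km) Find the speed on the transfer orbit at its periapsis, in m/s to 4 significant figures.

In km: r₁ = 1.35 × 1.496×10^8 = 2.0196×10^8 km; r₂ = 3.98 × 1.496×10^8 = 5.95408×10^8 km.
Semi-major axis of the transfer orbit: a_t = (2.0196×10^8 + 5.95408×10^8)/2 = 3.98684×10^8 km.
At periapsis, r = 2.0196×10^8 km.
From the vis-viva equation, v = √[μ(2/r − 1/a_t)] = 31.33 km/s.

v = 31330 m/s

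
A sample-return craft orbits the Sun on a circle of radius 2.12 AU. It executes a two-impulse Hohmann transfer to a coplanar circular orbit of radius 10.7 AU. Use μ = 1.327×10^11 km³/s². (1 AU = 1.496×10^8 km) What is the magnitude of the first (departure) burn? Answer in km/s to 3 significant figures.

Δv₁ = 5.97 km/s

In km: r₁ = 2.12 × 1.496×10^8 = 3.17152×10^8 km; r₂ = 10.7 × 1.496×10^8 = 1.60072×10^9 km.
Transfer-ellipse semi-major axis a_t = (r₁ + r₂)/2 = (3.17152×10^8 + 1.60072×10^9)/2 = 9.58936×10^8 km.
Circular speed at r = 3.17152×10^8 km: v_c = √(μ/r) = 20.455 km/s.
Vis-viva on the transfer ellipse at r = 3.17152×10^8 km gives v_t = √[μ(2/r − 1/a_t)] = 26.428 km/s.
Δv₁ = |v_t − v_c| = |26.428 − 20.455| = 5.973 km/s.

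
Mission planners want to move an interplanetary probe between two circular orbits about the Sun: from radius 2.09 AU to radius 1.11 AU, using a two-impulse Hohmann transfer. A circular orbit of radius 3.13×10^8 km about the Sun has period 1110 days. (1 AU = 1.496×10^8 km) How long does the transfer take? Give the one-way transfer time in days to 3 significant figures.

From Kepler's third law T² = 4π²r³/μ at r = 3.13×10^8 km, T = 1110 days = 1110 × 86400 s = 9.5904×10^7 s: μ = 4π²r³/T² = 1.31619×10^11 km³/s².
In km: r₁ = 2.09 × 1.496×10^8 = 3.12664×10^8 km; r₂ = 1.11 × 1.496×10^8 = 1.66056×10^8 km.
The Hohmann ellipse has a_t = (r₁ + r₂)/2 = 2.3936×10^8 km.
Half the transfer-orbit period gives t = π√(a_t³/μ) = 3.207×10^7 s.
Converting: 3.207×10^7 s ÷ 86400 s/day = 371 days.

t = 371 days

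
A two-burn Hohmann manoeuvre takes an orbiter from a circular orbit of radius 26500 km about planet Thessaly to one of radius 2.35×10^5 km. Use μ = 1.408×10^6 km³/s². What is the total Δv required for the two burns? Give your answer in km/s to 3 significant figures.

Transfer-ellipse semi-major axis a_t = (r₁ + r₂)/2 = (26500 + 2.350×10^5)/2 = 1.3075×10^5 km.
Circular speed at r₁: v₁ = √(μ/r₁) = √(1.408×10^6/26500) = 7.289 km/s.
On the transfer ellipse at r₁, vis-viva equation gives v_p = √[μ(2/r₁ − 1/a_t)] = 9.772 km/s.
First burn Δv₁ = |v_p − v₁| = 2.483 km/s.
Circular speed at r₂: v₂ = √(μ/r₂) = 2.448 km/s.
Transfer-orbit speed at r₂: v_a = √[μ(2/r₂ − 1/a_t)] = 1.102 km/s.
Second burn Δv₂ = |v₂ − v_a| = 1.346 km/s.
Total Δv = Δv₁ + Δv₂ = 3.829 km/s.

Δv = 3.83 km/s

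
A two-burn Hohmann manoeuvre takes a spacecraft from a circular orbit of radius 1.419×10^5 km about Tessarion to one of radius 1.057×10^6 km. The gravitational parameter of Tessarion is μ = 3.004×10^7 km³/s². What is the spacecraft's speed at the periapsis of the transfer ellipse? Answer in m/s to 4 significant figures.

The Hohmann ellipse has a_t = (r₁ + r₂)/2 = 5.9945×10^5 km.
The periapsis of the transfer ellipse is at r = 1.419×10^5 km.
From the vis-viva equation, v = √[μ(2/r − 1/a_t)] = 19.32 km/s.

v = 19320 m/s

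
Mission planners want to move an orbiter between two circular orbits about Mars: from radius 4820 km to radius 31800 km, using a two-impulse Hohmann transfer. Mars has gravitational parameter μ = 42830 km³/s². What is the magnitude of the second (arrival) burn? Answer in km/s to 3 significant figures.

The Hohmann ellipse has a_t = (r₁ + r₂)/2 = 18310 km.
Circular speed at r = 31800 km: v_c = √(μ/r) = 1.1605 km/s.
Transfer-orbit speed at the same r (vis-viva, a = a_t): v_t = √[μ(2/r − 1/a_t)] = 0.59544 km/s.
Δv₂ = |v_t − v_c| = |0.59544 − 1.1605| = 0.5651 km/s.

Δv₂ = 0.565 km/s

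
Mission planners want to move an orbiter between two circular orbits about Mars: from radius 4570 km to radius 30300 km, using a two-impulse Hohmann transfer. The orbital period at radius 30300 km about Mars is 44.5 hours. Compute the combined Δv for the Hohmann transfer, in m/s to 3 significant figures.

Δv = 1550 m/s

From Kepler's third law T² = 4π²r³/μ at r = 30300 km, T = 44.5 hours = 44.5 × 3600 s = 1.602×10^5 s: μ = 4π²r³/T² = 42792.0 km³/s².
Transfer-ellipse semi-major axis a_t = (r₁ + r₂)/2 = (4570 + 30300)/2 = 17435 km.
Circular speed at r₁: v₁ = √(μ/r₁) = √(42792.0/4570) = 3.060 km/s.
On the transfer ellipse at r₁, vis-viva gives v_p = √[μ(2/r₁ − 1/a_t)] = 4.034 km/s.
First burn Δv₁ = |v_p − v₁| = 0.9740 km/s.
Circular speed at r₂: v₂ = √(μ/r₂) = 1.1884 km/s.
Transfer-orbit speed at r₂: v_a = √[μ(2/r₂ − 1/a_t)] = 0.60843 km/s.
Second burn Δv₂ = |v₂ − v_a| = 0.5800 km/s.
Total Δv = Δv₁ + Δv₂ = 1.554 km/s.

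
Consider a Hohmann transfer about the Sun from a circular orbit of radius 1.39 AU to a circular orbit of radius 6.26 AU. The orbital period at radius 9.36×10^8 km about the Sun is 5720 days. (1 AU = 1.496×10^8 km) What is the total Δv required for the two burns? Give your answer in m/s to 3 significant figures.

From Kepler's third law T² = 4π²r³/μ at r = 9.36×10^8 km, T = 5720 days = 5720 × 86400 s = 4.94208×10^8 s: μ = 4π²r³/T² = 1.32546×10^11 km³/s².
In km: r₁ = 1.39 × 1.496×10^8 = 2.07944×10^8 km; r₂ = 6.26 × 1.496×10^8 = 9.36496×10^8 km.
The Hohmann ellipse has a_t = (r₁ + r₂)/2 = 5.7222×10^8 km.
Circular speed at r₁: v₁ = √(μ/r₁) = √(1.32546×10^11/2.07944×10^8) = 25.247 km/s.
On the transfer ellipse at r₁, vis-viva gives v_p = √[μ(2/r₁ − 1/a_t)] = 32.298 km/s.
First burn Δv₁ = |v_p − v₁| = 7.051 km/s.
Circular speed at r₂: v₂ = √(μ/r₂) = 11.897 km/s.
Transfer-orbit speed at r₂: v_a = √[μ(2/r₂ − 1/a_t)] = 7.1717 km/s.
Second burn Δv₂ = |v₂ − v_a| = 4.725 km/s.
Δv = Δv₁ + Δv₂ = 7.051 + 4.725 = 11.78 km/s.

Δv = 11800 m/s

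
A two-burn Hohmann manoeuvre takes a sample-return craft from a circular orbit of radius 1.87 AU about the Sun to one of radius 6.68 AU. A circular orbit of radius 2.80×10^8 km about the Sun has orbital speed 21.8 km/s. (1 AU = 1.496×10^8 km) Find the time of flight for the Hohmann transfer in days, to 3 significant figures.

t = 1610 days

From the circular-orbit relation v² = μ/r at r = 2.80×10^8 km: μ = v²r = (21.8)² × 2.80×10^8 = 1.33067×10^11 km³/s².
In km: r₁ = 1.87 × 1.496×10^8 = 2.79752×10^8 km; r₂ = 6.68 × 1.496×10^8 = 9.99328×10^8 km.
The Hohmann ellipse has a_t = (r₁ + r₂)/2 = 6.3954×10^8 km.
Transfer time t = π√(a_t³/μ) = π√((6.3954×10^8)³ / 1.33067×10^11) = 1.393×10^8 s.
Converting: 1.393×10^8 s ÷ 86400 s/day = 1610 days.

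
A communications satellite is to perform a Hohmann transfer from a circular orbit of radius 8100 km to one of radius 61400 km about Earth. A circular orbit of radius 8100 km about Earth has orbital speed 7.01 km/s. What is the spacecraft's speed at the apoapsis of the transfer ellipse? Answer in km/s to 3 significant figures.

v = 1.23 km/s

From the circular-orbit relation v² = μ/r at r = 8100 km: μ = v²r = (7.01)² × 8100 = 3.98035×10^5 km³/s².
The Hohmann ellipse has a_t = (r₁ + r₂)/2 = 34750 km.
The apoapsis of the transfer ellipse is at r = 61400 km.
Vis-viva: v = √[μ(2/r − 1/a_t)] = √[3.98035×10^5 × (2/61400 − 1/34750)] = 1.229 km/s.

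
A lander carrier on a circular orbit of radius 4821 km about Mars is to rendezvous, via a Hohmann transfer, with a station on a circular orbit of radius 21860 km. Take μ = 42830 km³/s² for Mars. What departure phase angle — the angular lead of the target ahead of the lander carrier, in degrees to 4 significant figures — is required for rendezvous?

Transfer-ellipse semi-major axis a_t = (r₁ + r₂)/2 = (4821 + 21860)/2 = 13340.5 km.
Transfer time t = π√(a_t³/μ) = 23390 s.
Target angular speed ω₂ = √(μ/r₂³) = 6.403×10^-5 rad/s.
Angle swept by the target during transfer: ω₂·t = 1.4977 rad = 85.81°.
The lander carrier traverses 180° on the transfer ellipse, so the target must lead by 180° − 85.81° = 94.19°.

φ = 94.19°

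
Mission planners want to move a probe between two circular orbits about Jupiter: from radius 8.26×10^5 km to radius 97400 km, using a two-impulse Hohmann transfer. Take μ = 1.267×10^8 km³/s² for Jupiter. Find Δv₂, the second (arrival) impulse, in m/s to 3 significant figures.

The Hohmann ellipse has a_t = (r₁ + r₂)/2 = 4.617×10^5 km.
Circular speed at r = 97400 km: v_c = √(μ/r) = 36.07 km/s.
Vis-viva on the transfer ellipse at r = 97400 km gives v_t = √[μ(2/r − 1/a_t)] = 48.24 km/s.
Δv₂ = |v_t − v_c| = |48.24 − 36.07| = 12.17 km/s.

Δv₂ = 12200 m/s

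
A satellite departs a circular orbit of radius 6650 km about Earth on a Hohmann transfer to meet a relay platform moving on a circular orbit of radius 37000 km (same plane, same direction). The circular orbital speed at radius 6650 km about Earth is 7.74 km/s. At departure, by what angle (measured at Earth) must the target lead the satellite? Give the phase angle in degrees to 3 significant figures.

From the circular-orbit relation v² = μ/r at r = 6650 km: μ = v²r = (7.74)² × 6650 = 3.98386×10^5 km³/s².
Semi-major axis of the transfer orbit: a_t = (6650 + 37000)/2 = 21825 km.
Transfer time t = π√(a_t³/μ) = 16048.3 s.
The target's mean motion on its circular orbit is ω₂ = √(μ/r₂³) = 8.86848×10^-5 rad/s.
Angle swept by the target during transfer: ω₂·t = 1.42324 rad = 81.546°.
The satellite traverses 180° on the transfer ellipse, so the target must lead by 180° − 81.546° = 98.5°.

φ = 98.5°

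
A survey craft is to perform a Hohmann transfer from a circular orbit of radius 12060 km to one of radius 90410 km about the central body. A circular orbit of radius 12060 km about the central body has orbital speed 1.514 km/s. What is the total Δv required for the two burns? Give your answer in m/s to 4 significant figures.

Δv = 781.9 m/s

From the circular-orbit relation v² = μ/r at r = 12060 km: μ = v²r = (1.514)² × 12060 = 27643.9 km³/s².
The Hohmann ellipse has a_t = (r₁ + r₂)/2 = 51235 km.
Circular speed at r₁: v₁ = √(μ/r₁) = √(27643.9/12060) = 1.5140 km/s.
On the transfer ellipse at r₁, v² = μ(2/r − 1/a) gives v_p = √[μ(2/r₁ − 1/a_t)] = 2.0112 km/s.
First burn Δv₁ = |v_p − v₁| = 0.4972 km/s.
Circular speed at r₂: v₂ = √(μ/r₂) = 0.5530 km/s.
Transfer-orbit speed at r₂: v_a = √[μ(2/r₂ − 1/a_t)] = 0.2683 km/s.
Second burn Δv₂ = |v₂ − v_a| = 0.2847 km/s.
Δv = Δv₁ + Δv₂ = 0.4972 + 0.2847 = 0.7819 km/s.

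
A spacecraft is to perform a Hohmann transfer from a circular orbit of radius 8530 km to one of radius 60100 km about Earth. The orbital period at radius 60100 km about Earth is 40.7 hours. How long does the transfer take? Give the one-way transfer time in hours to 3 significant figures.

t = 8.78 hours

From Kepler's third law T² = 4π²r³/μ at r = 60100 km, T = 40.7 hours = 40.7 × 3600 s = 1.4652×10^5 s: μ = 4π²r³/T² = 3.99199×10^5 km³/s².
Semi-major axis of the transfer orbit: a_t = (8530 + 60100)/2 = 34315 km.
By Kepler's third law the transfer-orbit period is T = 2π√(a_t³/μ), so t = T/2 = 31610 s.
Converting: 31610 s ÷ 3600 s/hour = 8.78 hours.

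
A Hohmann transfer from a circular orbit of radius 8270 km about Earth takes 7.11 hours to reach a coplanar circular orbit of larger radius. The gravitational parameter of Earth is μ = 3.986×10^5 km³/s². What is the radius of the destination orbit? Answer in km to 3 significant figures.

r₂ = 51300 km

Transfer time t = 7.11 hours = 25596 s, and t = π√(a_t³/μ).
So a_t = (μ t²/π²)^(1/3) = (3.986×10^5 × (25596)² / π²)^(1/3) = 29798 km.
Since a_t = (r₁ + r₂)/2, r₂ = 2a_t − r₁ = 2×29798 − 8270 = 51326 km.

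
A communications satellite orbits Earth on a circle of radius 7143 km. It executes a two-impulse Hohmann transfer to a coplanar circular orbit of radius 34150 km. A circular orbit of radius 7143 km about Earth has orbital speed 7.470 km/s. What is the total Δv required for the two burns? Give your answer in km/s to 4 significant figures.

From the circular-orbit relation v² = μ/r at r = 7143 km: μ = v²r = (7.470)² × 7143 = 3.98586×10^5 km³/s².
Semi-major axis of the transfer orbit: a_t = (7143 + 34150)/2 = 20646.5 km.
Circular speed at r₁: v₁ = √(μ/r₁) = √(3.98586×10^5/7143) = 7.470 km/s.
On the transfer ellipse at r₁, vis-viva gives v_p = √[μ(2/r₁ − 1/a_t)] = 9.607 km/s.
First burn Δv₁ = |v_p − v₁| = 2.137 km/s.
Circular speed at r₂: v₂ = √(μ/r₂) = 3.416 km/s.
Transfer-orbit speed at r₂: v_a = √[μ(2/r₂ − 1/a_t)] = 2.009 km/s.
Second burn Δv₂ = |v₂ − v_a| = 1.407 km/s.
Total Δv = Δv₁ + Δv₂ = 3.544 km/s.

Δv = 3.544 km/s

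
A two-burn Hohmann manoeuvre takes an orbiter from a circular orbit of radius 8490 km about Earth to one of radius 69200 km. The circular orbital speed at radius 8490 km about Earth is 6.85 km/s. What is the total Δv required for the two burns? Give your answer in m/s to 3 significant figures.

From the circular-orbit relation v² = μ/r at r = 8490 km: μ = v²r = (6.85)² × 8490 = 3.98372×10^5 km³/s².
The Hohmann ellipse has a_t = (r₁ + r₂)/2 = 38845 km.
Circular speed at r₁: v₁ = √(μ/r₁) = √(3.98372×10^5/8490) = 6.8500 km/s.
On the transfer ellipse at r₁, vis-viva equation gives v_p = √[μ(2/r₁ − 1/a_t)] = 9.1427 km/s.
First burn Δv₁ = |v_p − v₁| = 2.2927 km/s.
Circular speed at r₂: v₂ = √(μ/r₂) = 2.3993 km/s.
Transfer-orbit speed at r₂: v_a = √[μ(2/r₂ − 1/a_t)] = 1.1217 km/s.
Second burn Δv₂ = |v₂ − v_a| = 1.2776 km/s.
Δv = Δv₁ + Δv₂ = 2.2927 + 1.2776 = 3.570 km/s.

Δv = 3570 m/s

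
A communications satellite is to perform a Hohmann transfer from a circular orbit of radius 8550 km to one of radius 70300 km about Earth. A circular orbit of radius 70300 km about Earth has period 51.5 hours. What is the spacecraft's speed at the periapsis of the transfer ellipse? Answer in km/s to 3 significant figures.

v = 9.12 km/s

From Kepler's third law T² = 4π²r³/μ at r = 70300 km, T = 51.5 hours = 51.5 × 3600 s = 1.854×10^5 s: μ = 4π²r³/T² = 3.99031×10^5 km³/s².
The Hohmann ellipse has a_t = (r₁ + r₂)/2 = 39425 km.
The periapsis of the transfer ellipse is at r = 8550 km.
Vis-viva: v = √[μ(2/r − 1/a_t)] = √[3.99031×10^5 × (2/8550 − 1/39425)] = 9.122 km/s.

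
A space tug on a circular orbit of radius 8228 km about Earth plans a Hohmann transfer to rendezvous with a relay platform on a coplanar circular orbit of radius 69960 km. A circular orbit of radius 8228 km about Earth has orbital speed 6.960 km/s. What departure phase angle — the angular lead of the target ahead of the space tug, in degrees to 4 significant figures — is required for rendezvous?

From the circular-orbit relation v² = μ/r at r = 8228 km: μ = v²r = (6.960)² × 8228 = 3.98577×10^5 km³/s².
Transfer-ellipse semi-major axis a_t = (r₁ + r₂)/2 = (8228 + 69960)/2 = 39094 km.
The half-period of the transfer ellipse is t = π√(a_t³/μ) = 38460 s.
Target angular speed ω₂ = √(μ/r₂³) = 3.412×10^-5 rad/s.
Angle swept by the target during transfer: ω₂·t = 1.3123 rad = 75.19°.
Arrival is 180° from departure on the ellipse, so φ = 180° − 75.19° = 104.8°.

φ = 104.8°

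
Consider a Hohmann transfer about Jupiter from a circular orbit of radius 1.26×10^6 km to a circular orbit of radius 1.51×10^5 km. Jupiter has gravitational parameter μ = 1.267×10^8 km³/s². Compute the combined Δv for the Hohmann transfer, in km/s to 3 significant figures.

Δv = 15.1 km/s

Transfer-ellipse semi-major axis a_t = (r₁ + r₂)/2 = (1.260×10^6 + 1.510×10^5)/2 = 7.055×10^5 km.
Circular speed at r₁: v₁ = √(μ/r₁) = √(1.267×10^8/1.260×10^6) = 10.028 km/s.
Transfer-orbit speed at r₁ (vis-viva): v_a = √[μ(2/r₁ − 1/a_t)] = 4.6392 km/s.
First burn Δv₁ = |v_a − v₁| = 5.389 km/s.
Circular speed at r₂: v₂ = √(μ/r₂) = 28.967 km/s.
Transfer-orbit speed at r₂: v_p = √[μ(2/r₂ − 1/a_t)] = 38.711 km/s.
Second burn Δv₂ = |v₂ − v_p| = 9.744 km/s.
Δv = Δv₁ + Δv₂ = 5.389 + 9.744 = 15.13 km/s.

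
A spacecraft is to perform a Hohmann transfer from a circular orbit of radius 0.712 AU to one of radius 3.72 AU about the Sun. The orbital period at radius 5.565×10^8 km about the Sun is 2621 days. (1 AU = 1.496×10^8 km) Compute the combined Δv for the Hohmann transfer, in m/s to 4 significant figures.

Δv = 17120 m/s

From Kepler's third law T² = 4π²r³/μ at r = 5.565×10^8 km, T = 2621 days = 2621 × 86400 s = 2.264544×10^8 s: μ = 4π²r³/T² = 1.32676×10^11 km³/s².
In km: r₁ = 0.712 × 1.496×10^8 = 1.065152×10^8 km; r₂ = 3.72 × 1.496×10^8 = 5.56512×10^8 km.
Transfer-ellipse semi-major axis a_t = (r₁ + r₂)/2 = (1.065152×10^8 + 5.56512×10^8)/2 = 3.315136×10^8 km.
At r₁ the circular-orbit speed is v₁ = √(μ/r₁) = 35.2932 km/s.
Transfer-orbit speed at r₁ (v² = μ(2/r − 1/a)): v_p = √[μ(2/r₁ − 1/a_t)] = 45.7275 km/s.
First burn Δv₁ = |v_p − v₁| = 10.43 km/s.
Circular speed at r₂: v₂ = √(μ/r₂) = 15.44 km/s.
Transfer-orbit speed at r₂: v_a = √[μ(2/r₂ − 1/a_t)] = 8.752 km/s.
Second burn Δv₂ = |v₂ − v_a| = 6.688 km/s.
Δv = Δv₁ + Δv₂ = 10.43 + 6.688 = 17.12 km/s.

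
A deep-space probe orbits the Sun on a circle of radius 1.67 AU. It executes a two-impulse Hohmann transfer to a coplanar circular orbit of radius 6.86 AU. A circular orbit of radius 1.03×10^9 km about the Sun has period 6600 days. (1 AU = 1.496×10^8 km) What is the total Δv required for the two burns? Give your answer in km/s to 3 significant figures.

Δv = 10.4 km/s

From Kepler's third law T² = 4π²r³/μ at r = 1.03×10^9 km, T = 6600 days = 6600 × 86400 s = 5.7024×10^8 s: μ = 4π²r³/T² = 1.32665×10^11 km³/s².
In km: r₁ = 1.67 × 1.496×10^8 = 2.49832×10^8 km; r₂ = 6.86 × 1.496×10^8 = 1.026256×10^9 km.
Semi-major axis of the transfer orbit: a_t = (2.49832×10^8 + 1.026256×10^9)/2 = 6.38044×10^8 km.
Circular speed at r₁: v₁ = √(μ/r₁) = √(1.32665×10^11/2.49832×10^8) = 23.044 km/s.
Transfer-orbit speed at r₁ (vis-viva equation): v_p = √[μ(2/r₁ − 1/a_t)] = 29.225 km/s.
First burn Δv₁ = |v_p − v₁| = 6.181 km/s.
Circular speed at r₂: v₂ = √(μ/r₂) = 11.37 km/s.
Transfer-orbit speed at r₂: v_a = √[μ(2/r₂ − 1/a_t)] = 7.115 km/s.
Second burn Δv₂ = |v₂ − v_a| = 4.255 km/s.
Δv = Δv₁ + Δv₂ = 6.181 + 4.255 = 10.44 km/s.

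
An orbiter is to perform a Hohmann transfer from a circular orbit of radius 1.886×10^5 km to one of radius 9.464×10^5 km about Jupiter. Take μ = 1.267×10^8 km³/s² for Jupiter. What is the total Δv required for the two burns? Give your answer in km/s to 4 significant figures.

Δv = 12.45 km/s

The Hohmann ellipse has a_t = (r₁ + r₂)/2 = 5.675×10^5 km.
Circular speed at r₁: v₁ = √(μ/r₁) = √(1.267×10^8/1.886×10^5) = 25.919 km/s.
On the transfer ellipse at r₁, vis-viva equation gives v_p = √[μ(2/r₁ − 1/a_t)] = 33.471 km/s.
First burn Δv₁ = |v_p − v₁| = 7.552 km/s.
Circular speed at r₂: v₂ = √(μ/r₂) = 11.57 km/s.
Transfer-orbit speed at r₂: v_a = √[μ(2/r₂ − 1/a_t)] = 6.670 km/s.
Second burn Δv₂ = |v₂ − v_a| = 4.900 km/s.
Total Δv = Δv₁ + Δv₂ = 12.45 km/s.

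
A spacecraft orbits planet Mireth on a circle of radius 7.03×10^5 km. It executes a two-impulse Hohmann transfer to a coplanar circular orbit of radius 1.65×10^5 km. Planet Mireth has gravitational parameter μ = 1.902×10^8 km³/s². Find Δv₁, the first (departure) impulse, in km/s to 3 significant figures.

Δv₁ = 6.31 km/s

Transfer-ellipse semi-major axis a_t = (r₁ + r₂)/2 = (7.030×10^5 + 1.650×10^5)/2 = 4.340×10^5 km.
Circular speed at r = 7.030×10^5 km: v_c = √(μ/r) = 16.449 km/s.
Vis-viva on the transfer ellipse at r = 7.030×10^5 km gives v_t = √[μ(2/r − 1/a_t)] = 10.142 km/s.
Δv₁ = |v_t − v_c| = |10.142 − 16.449| = 6.307 km/s.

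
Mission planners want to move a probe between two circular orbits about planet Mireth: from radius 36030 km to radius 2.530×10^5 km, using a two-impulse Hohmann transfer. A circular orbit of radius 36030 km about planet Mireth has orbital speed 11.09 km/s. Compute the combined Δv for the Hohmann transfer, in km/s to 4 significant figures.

Δv = 5.679 km/s

From the circular-orbit relation v² = μ/r at r = 36030 km: μ = v²r = (11.09)² × 36030 = 4.43126×10^6 km³/s².
Semi-major axis of the transfer orbit: a_t = (36030 + 2.530×10^5)/2 = 1.44515×10^5 km.
At r₁ the circular-orbit speed is v₁ = √(μ/r₁) = 11.090 km/s.
Transfer-orbit speed at r₁ (vis-viva): v_p = √[μ(2/r₁ − 1/a_t)] = 14.674 km/s.
First burn Δv₁ = |v_p − v₁| = 3.584 km/s.
Circular speed at r₂: v₂ = √(μ/r₂) = 4.185 km/s.
Transfer-orbit speed at r₂: v_a = √[μ(2/r₂ − 1/a_t)] = 2.090 km/s.
Second burn Δv₂ = |v₂ − v_a| = 2.095 km/s.
Total Δv = Δv₁ + Δv₂ = 5.679 km/s.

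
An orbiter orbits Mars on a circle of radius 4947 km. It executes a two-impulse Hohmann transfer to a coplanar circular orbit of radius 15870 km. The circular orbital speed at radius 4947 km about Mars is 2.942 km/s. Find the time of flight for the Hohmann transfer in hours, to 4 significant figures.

t = 4.478 hours

From the circular-orbit relation v² = μ/r at r = 4947 km: μ = v²r = (2.942)² × 4947 = 42818.1 km³/s².
The Hohmann ellipse has a_t = (r₁ + r₂)/2 = 10408.5 km.
By Kepler's third law the transfer-orbit period is T = 2π√(a_t³/μ), so t = T/2 = 16120 s.
Converting: 16120 s ÷ 3600 s/hour = 4.478 hours.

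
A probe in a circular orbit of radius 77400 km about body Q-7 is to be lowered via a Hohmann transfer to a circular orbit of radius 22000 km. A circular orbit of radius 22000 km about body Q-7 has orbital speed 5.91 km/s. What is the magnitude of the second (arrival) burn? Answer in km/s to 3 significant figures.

Δv₂ = 1.47 km/s

From the circular-orbit relation v² = μ/r at r = 22000 km: μ = v²r = (5.91)² × 22000 = 7.68418×10^5 km³/s².
Transfer-ellipse semi-major axis a_t = (r₁ + r₂)/2 = (77400 + 22000)/2 = 49700 km.
Circular speed at r = 22000 km: v_c = √(μ/r) = 5.910 km/s.
Transfer-orbit speed at the same r (vis-viva, a = a_t): v_t = √[μ(2/r − 1/a_t)] = 7.375 km/s.
Δv₂ = |v_t − v_c| = |7.375 − 5.910| = 1.465 km/s.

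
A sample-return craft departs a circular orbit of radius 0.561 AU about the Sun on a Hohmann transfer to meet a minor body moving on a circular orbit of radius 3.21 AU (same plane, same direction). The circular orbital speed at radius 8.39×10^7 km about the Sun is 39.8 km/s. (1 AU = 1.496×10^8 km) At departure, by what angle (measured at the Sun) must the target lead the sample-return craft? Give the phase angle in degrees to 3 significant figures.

φ = 99.0°

From the circular-orbit relation v² = μ/r at r = 8.39×10^7 km: μ = v²r = (39.8)² × 8.39×10^7 = 1.32901×10^11 km³/s².
In km: r₁ = 0.561 × 1.496×10^8 = 8.39256×10^7 km; r₂ = 3.21 × 1.496×10^8 = 4.80216×10^8 km.
Transfer-ellipse semi-major axis a_t = (r₁ + r₂)/2 = (8.39256×10^7 + 4.80216×10^8)/2 = 2.820708×10^8 km.
The half-period of the transfer ellipse is t = π√(a_t³/μ) = 4.0825×10^7 s.
The target's mean motion on its circular orbit is ω₂ = √(μ/r₂³) = 3.4642×10^-8 rad/s.
Angle swept by the target during transfer: ω₂·t = 1.4143 rad = 81.03°.
Arrival is 180° from departure on the ellipse, so φ = 180° − 81.03° = 99.0°.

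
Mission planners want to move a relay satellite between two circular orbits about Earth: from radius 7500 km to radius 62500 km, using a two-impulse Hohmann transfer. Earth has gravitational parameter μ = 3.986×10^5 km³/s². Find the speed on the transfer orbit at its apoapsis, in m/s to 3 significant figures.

Transfer-ellipse semi-major axis a_t = (r₁ + r₂)/2 = (7500 + 62500)/2 = 35000 km.
The apoapsis of the transfer ellipse is at r = 62500 km.
Vis-viva: v = √[μ(2/r − 1/a_t)] = √[3.986×10^5 × (2/62500 − 1/35000)] = 1.169 km/s.

v = 1170 m/s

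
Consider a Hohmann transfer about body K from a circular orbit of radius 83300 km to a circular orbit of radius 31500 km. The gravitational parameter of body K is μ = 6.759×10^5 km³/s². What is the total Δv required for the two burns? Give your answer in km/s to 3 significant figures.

The Hohmann ellipse has a_t = (r₁ + r₂)/2 = 57400 km.
At r₁ the circular-orbit speed is v₁ = √(μ/r₁) = 2.8485 km/s.
Transfer-orbit speed at r₁ (vis-viva): v_a = √[μ(2/r₁ − 1/a_t)] = 2.1102 km/s.
First burn Δv₁ = |v_a − v₁| = 0.7383 km/s.
Circular speed at r₂: v₂ = √(μ/r₂) = 4.632 km/s.
Transfer-orbit speed at r₂: v_p = √[μ(2/r₂ − 1/a_t)] = 5.580 km/s.
Second burn Δv₂ = |v₂ − v_p| = 0.9480 km/s.
Total Δv = Δv₁ + Δv₂ = 1.686 km/s.

Δv = 1.69 km/s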